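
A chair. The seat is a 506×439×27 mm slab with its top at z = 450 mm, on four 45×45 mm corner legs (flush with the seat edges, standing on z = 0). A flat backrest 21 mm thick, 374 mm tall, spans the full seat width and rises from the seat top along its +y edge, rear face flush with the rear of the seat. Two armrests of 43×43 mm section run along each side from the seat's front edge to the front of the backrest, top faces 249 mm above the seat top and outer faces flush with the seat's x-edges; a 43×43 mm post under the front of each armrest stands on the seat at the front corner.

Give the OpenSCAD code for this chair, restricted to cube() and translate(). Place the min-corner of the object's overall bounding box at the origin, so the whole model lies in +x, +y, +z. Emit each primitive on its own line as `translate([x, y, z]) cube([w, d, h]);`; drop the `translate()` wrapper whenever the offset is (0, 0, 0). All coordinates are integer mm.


translate([0, 0, 423]) cube([506, 439, 27]);
cube([45, 45, 423]);
translate([461, 0, 0]) cube([45, 45, 423]);
translate([0, 394, 0]) cube([45, 45, 423]);
translate([461, 394, 0]) cube([45, 45, 423]);
translate([0, 418, 450]) cube([506, 21, 374]);
translate([0, 0, 656]) cube([43, 418, 43]);
translate([463, 0, 656]) cube([43, 418, 43]);
translate([0, 0, 450]) cube([43, 43, 206]);
translate([463, 0, 450]) cube([43, 43, 206]);


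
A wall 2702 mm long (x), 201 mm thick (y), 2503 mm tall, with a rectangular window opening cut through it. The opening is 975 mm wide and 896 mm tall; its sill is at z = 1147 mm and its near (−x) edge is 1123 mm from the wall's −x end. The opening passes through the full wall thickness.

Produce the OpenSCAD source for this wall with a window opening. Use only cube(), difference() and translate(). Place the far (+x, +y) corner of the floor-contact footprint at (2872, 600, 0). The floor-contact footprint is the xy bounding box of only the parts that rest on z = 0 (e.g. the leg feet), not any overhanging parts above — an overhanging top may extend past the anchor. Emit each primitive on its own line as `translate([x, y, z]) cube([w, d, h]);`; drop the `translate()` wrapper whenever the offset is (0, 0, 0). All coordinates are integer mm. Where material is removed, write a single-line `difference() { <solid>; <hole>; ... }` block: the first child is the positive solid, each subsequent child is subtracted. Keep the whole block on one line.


difference() { translate([170, 399, 0]) cube([2702, 201, 2503]); translate([1293, 399, 1147]) cube([975, 201, 896]); }


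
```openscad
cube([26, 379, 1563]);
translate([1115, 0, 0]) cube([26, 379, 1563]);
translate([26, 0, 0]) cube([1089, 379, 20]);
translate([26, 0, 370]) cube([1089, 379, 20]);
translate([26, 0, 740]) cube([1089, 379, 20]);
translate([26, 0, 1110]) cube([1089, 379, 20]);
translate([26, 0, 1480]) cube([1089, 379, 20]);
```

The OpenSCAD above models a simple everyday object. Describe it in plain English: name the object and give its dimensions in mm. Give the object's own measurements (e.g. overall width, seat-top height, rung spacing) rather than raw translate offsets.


An open bookshelf. Two side panels, each 26 mm thick, 379 mm deep and 1563 mm tall, stand 1141 mm apart (outside-to-outside). Between them sit 5 shelves, each 20 mm thick and 379 mm deep, spanning the full gap between the sides. The bottom shelf rests on the floor (its underside at z = 0) and the clear gap between one shelf's top and the next shelf's underside is 350 mm.


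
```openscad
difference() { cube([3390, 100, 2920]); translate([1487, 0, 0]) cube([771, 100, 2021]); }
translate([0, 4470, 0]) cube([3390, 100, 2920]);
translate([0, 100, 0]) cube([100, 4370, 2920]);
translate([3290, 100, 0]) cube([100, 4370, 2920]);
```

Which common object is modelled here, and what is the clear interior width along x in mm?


A single room. The interior width is 3190 mm.

Four walls enclosing a rectangle with a door in the front wall — a room. Outside width 3390 minus two 100 mm walls gives 3190 mm.


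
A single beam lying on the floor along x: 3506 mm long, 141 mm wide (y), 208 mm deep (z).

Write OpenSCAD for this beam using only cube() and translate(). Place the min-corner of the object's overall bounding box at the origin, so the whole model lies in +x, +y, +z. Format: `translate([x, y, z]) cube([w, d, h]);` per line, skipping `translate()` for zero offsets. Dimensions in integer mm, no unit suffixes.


cube([3506, 141, 208]);


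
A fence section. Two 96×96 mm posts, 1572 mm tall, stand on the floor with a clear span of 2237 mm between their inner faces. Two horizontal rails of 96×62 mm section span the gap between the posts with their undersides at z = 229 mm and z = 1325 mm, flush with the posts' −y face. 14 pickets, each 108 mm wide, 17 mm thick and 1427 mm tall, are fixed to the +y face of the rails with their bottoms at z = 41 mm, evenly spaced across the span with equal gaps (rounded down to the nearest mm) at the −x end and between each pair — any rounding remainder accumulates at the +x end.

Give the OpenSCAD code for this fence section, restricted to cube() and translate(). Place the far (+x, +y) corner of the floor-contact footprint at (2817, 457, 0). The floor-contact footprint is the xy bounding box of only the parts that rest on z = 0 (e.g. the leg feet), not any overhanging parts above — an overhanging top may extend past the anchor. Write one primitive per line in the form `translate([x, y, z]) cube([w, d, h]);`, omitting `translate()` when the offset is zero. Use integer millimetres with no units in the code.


translate([388, 361, 0]) cube([96, 96, 1572]);
translate([2721, 361, 0]) cube([96, 96, 1572]);
translate([484, 361, 229]) cube([2237, 96, 62]);
translate([484, 361, 1325]) cube([2237, 96, 62]);
translate([532, 457, 41]) cube([108, 17, 1427]);
translate([688, 457, 41]) cube([108, 17, 1427]);
translate([844, 457, 41]) cube([108, 17, 1427]);
translate([1000, 457, 41]) cube([108, 17, 1427]);
translate([1156, 457, 41]) cube([108, 17, 1427]);
translate([1312, 457, 41]) cube([108, 17, 1427]);
translate([1468, 457, 41]) cube([108, 17, 1427]);
translate([1624, 457, 41]) cube([108, 17, 1427]);
translate([1780, 457, 41]) cube([108, 17, 1427]);
translate([1936, 457, 41]) cube([108, 17, 1427]);
translate([2092, 457, 41]) cube([108, 17, 1427]);
translate([2248, 457, 41]) cube([108, 17, 1427]);
translate([2404, 457, 41]) cube([108, 17, 1427]);
translate([2560, 457, 41]) cube([108, 17, 1427]);


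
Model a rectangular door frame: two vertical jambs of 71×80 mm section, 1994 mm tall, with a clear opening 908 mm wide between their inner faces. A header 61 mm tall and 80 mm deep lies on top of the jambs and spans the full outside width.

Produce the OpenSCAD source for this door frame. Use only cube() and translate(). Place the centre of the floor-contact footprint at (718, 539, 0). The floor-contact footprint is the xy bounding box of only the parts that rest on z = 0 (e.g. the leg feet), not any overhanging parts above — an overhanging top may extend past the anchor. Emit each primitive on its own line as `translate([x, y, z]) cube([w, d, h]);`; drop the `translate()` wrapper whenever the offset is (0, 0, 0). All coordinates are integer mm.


translate([193, 499, 0]) cube([71, 80, 1994]);
translate([1172, 499, 0]) cube([71, 80, 1994]);
translate([193, 499, 1994]) cube([1050, 80, 61]);


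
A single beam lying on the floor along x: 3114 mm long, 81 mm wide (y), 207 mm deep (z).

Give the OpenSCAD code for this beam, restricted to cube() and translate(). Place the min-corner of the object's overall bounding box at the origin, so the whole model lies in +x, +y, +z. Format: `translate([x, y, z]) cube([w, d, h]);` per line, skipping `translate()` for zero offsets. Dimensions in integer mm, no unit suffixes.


cube([3114, 81, 207]);


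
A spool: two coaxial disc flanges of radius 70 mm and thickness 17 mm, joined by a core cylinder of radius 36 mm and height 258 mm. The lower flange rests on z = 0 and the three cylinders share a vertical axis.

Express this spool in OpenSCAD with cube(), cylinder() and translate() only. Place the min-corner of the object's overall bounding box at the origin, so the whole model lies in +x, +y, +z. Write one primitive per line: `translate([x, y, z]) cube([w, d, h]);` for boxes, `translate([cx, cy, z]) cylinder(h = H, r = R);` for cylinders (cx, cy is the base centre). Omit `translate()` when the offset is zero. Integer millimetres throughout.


translate([70, 70, 0]) cylinder(h = 17, r = 70);
translate([70, 70, 17]) cylinder(h = 258, r = 36);
translate([70, 70, 275]) cylinder(h = 17, r = 70);


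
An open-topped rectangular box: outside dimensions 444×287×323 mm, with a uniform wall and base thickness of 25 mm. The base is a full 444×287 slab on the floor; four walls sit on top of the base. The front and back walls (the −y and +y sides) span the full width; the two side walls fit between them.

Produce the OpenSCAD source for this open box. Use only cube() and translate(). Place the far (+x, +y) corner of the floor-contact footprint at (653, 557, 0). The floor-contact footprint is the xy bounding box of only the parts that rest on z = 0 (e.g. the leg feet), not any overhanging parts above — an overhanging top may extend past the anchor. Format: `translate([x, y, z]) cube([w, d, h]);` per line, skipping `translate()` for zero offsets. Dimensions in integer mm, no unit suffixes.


translate([209, 270, 0]) cube([444, 287, 25]);
translate([209, 270, 25]) cube([444, 25, 298]);
translate([209, 532, 25]) cube([444, 25, 298]);
translate([209, 295, 25]) cube([25, 237, 298]);
translate([628, 295, 25]) cube([25, 237, 298]);


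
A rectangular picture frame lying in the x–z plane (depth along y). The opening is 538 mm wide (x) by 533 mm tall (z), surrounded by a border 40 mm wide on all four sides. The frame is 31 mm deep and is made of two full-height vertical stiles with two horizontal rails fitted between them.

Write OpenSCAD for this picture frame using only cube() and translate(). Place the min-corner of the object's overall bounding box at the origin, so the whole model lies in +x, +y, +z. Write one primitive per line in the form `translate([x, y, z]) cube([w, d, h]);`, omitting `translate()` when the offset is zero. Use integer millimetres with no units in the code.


cube([40, 31, 613]);
translate([578, 0, 0]) cube([40, 31, 613]);
translate([40, 0, 0]) cube([538, 31, 40]);
translate([40, 0, 573]) cube([538, 31, 40]);


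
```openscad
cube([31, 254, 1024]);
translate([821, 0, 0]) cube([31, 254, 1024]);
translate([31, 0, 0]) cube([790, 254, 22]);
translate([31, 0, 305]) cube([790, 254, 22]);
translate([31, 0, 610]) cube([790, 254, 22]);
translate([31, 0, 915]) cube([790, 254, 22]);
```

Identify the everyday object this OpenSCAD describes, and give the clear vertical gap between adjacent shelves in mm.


A bookshelf. The clear shelf gap is 283 mm.

Two tall side panels with 4 horizontal boards between them — a bookshelf. The first two shelf undersides are at z = 0 and z = 305; with shelf thickness 22, the clear gap is 305 − 0 − 22 = 283 mm.


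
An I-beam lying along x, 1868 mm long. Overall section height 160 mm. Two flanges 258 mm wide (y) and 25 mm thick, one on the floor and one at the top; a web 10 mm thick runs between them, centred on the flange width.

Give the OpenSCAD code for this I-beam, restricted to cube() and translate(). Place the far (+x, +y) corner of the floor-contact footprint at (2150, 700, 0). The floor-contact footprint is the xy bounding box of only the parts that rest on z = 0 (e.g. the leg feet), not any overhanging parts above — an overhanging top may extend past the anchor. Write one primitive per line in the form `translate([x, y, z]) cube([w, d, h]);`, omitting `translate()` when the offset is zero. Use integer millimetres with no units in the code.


translate([282, 442, 0]) cube([1868, 258, 25]);
translate([282, 566, 25]) cube([1868, 10, 110]);
translate([282, 442, 135]) cube([1868, 258, 25]);


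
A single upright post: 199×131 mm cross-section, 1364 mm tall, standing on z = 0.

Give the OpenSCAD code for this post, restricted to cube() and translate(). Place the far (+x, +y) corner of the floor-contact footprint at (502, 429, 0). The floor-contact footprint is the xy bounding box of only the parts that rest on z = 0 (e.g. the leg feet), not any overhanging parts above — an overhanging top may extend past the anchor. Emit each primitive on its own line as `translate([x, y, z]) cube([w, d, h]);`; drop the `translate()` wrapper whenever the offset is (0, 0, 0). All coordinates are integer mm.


translate([303, 298, 0]) cube([199, 131, 1364]);


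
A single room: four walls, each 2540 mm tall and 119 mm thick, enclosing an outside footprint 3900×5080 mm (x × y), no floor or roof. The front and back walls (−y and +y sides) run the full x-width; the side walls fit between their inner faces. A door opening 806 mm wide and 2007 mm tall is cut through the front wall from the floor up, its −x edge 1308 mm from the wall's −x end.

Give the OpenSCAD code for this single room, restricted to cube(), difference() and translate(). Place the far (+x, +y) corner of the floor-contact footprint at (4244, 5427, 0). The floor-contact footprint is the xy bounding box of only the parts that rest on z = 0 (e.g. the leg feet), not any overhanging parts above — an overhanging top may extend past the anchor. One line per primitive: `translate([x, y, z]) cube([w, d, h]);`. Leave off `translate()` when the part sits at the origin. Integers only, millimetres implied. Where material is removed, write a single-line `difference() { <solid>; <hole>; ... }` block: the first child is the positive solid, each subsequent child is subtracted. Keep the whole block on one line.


difference() { translate([344, 347, 0]) cube([3900, 119, 2540]); translate([1652, 347, 0]) cube([806, 119, 2007]); }
translate([344, 5308, 0]) cube([3900, 119, 2540]);
translate([344, 466, 0]) cube([119, 4842, 2540]);
translate([4125, 466, 0]) cube([119, 4842, 2540]);


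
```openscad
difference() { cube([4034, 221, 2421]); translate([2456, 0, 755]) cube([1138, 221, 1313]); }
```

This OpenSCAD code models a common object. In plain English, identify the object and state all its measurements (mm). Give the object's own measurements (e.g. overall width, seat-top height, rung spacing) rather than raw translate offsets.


A wall 4034 mm long (x), 221 mm thick (y), 2421 mm tall, with a rectangular window opening cut through it. The opening is 1138 mm wide and 1313 mm tall; its sill is at z = 755 mm and its near (−x) edge is 2456 mm from the wall's −x end. The opening passes through the full wall thickness.


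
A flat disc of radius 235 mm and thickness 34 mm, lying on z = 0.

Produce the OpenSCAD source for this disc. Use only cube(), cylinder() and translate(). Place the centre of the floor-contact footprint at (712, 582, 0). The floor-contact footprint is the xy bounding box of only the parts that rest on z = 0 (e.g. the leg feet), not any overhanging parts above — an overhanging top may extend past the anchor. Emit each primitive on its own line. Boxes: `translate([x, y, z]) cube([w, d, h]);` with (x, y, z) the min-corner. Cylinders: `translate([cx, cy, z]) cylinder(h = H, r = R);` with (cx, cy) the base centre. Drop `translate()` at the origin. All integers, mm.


translate([712, 582, 0]) cylinder(h = 34, r = 235);


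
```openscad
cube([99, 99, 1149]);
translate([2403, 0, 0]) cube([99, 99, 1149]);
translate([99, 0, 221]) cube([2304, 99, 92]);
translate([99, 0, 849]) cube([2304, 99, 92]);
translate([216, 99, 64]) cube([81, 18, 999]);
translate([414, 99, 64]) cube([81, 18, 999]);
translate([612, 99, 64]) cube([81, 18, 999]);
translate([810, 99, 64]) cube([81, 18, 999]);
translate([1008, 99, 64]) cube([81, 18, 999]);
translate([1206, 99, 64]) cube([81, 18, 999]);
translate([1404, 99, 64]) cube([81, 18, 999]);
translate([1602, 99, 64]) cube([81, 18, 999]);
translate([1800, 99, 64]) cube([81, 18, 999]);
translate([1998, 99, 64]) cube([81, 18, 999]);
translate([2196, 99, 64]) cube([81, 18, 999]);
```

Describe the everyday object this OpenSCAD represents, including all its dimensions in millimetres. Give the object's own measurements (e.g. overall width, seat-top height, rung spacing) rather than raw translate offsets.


A fence section. Two 99×99 mm posts, 1149 mm tall, stand on the floor with a clear span of 2304 mm between their inner faces. Two horizontal rails of 99×92 mm section span the gap between the posts with their undersides at z = 221 mm and z = 849 mm, flush with the posts' −y face. 11 pickets, each 81 mm wide, 18 mm thick and 999 mm tall, are fixed to the +y face of the rails with their bottoms at z = 64 mm, spaced across the span with a 117 mm gap after the −x post and between neighbouring pickets, with 126 mm left before the +x post.


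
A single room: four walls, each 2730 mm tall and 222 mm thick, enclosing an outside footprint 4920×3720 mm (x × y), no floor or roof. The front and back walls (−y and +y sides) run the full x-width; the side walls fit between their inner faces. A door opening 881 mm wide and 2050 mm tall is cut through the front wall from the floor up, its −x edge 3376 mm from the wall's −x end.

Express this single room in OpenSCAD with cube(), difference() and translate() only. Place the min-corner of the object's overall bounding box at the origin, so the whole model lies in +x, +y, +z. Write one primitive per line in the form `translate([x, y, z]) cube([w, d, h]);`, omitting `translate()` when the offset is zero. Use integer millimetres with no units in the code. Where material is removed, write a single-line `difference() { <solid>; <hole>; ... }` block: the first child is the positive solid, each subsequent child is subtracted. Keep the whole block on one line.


difference() { cube([4920, 222, 2730]); translate([3376, 0, 0]) cube([881, 222, 2050]); }
translate([0, 3498, 0]) cube([4920, 222, 2730]);
translate([0, 222, 0]) cube([222, 3276, 2730]);
translate([4698, 222, 0]) cube([222, 3276, 2730]);


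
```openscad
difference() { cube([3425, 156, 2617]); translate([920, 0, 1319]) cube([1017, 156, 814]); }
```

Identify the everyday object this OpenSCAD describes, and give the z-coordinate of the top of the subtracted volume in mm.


A wall with a window opening. The window head height is 2133 mm.

A wall with a rectangular opening subtracted — a window. Sill at z = 1319, opening 814 mm tall, so the head is at 1319 + 814 = 2133 mm.


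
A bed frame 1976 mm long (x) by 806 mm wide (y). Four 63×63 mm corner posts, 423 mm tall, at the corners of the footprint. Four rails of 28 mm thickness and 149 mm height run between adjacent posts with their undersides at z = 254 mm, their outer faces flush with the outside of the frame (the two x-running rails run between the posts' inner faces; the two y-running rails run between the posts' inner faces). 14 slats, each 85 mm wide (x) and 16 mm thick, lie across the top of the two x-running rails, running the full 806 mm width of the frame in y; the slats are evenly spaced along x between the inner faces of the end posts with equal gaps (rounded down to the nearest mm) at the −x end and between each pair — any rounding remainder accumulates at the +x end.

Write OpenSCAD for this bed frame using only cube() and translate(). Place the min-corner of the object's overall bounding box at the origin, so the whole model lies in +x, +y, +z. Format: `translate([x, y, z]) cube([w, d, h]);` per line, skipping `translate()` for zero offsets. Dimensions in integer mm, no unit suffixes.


// slat z = rail_z + rail_h = 254 + 149 = 403
// slat gap = ⌊(1850 − 14·85) / 15⌋ = 44
cube([63, 63, 423]);
translate([0, 743, 0]) cube([63, 63, 423]);
translate([1913, 0, 0]) cube([63, 63, 423]);
translate([1913, 743, 0]) cube([63, 63, 423]);
translate([63, 0, 254]) cube([1850, 28, 149]);
translate([63, 778, 254]) cube([1850, 28, 149]);
translate([0, 63, 254]) cube([28, 680, 149]);
translate([1948, 63, 254]) cube([28, 680, 149]);
translate([107, 0, 403]) cube([85, 806, 16]);
translate([236, 0, 403]) cube([85, 806, 16]);
translate([365, 0, 403]) cube([85, 806, 16]);
translate([494, 0, 403]) cube([85, 806, 16]);
translate([623, 0, 403]) cube([85, 806, 16]);
translate([752, 0, 403]) cube([85, 806, 16]);
translate([881, 0, 403]) cube([85, 806, 16]);
translate([1010, 0, 403]) cube([85, 806, 16]);
translate([1139, 0, 403]) cube([85, 806, 16]);
translate([1268, 0, 403]) cube([85, 806, 16]);
translate([1397, 0, 403]) cube([85, 806, 16]);
translate([1526, 0, 403]) cube([85, 806, 16]);
translate([1655, 0, 403]) cube([85, 806, 16]);
translate([1784, 0, 403]) cube([85, 806, 16]);


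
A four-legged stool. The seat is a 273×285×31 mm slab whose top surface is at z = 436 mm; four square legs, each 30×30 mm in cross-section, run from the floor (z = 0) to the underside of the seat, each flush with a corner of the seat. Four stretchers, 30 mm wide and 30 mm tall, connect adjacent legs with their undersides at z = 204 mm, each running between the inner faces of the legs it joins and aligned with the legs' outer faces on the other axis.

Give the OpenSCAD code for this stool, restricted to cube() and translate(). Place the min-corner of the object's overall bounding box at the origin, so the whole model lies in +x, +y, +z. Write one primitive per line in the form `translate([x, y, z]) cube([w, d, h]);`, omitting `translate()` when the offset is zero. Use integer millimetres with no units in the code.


// leg_h = 436 - 31 = 405
// stretcher span = 273 - 2*30 = 213
translate([0, 0, 405]) cube([273, 285, 31]);
cube([30, 30, 405]);
translate([243, 0, 0]) cube([30, 30, 405]);
translate([0, 255, 0]) cube([30, 30, 405]);
translate([243, 255, 0]) cube([30, 30, 405]);
translate([30, 0, 204]) cube([213, 30, 30]);
translate([30, 255, 204]) cube([213, 30, 30]);
translate([0, 30, 204]) cube([30, 225, 30]);
translate([243, 30, 204]) cube([30, 225, 30]);


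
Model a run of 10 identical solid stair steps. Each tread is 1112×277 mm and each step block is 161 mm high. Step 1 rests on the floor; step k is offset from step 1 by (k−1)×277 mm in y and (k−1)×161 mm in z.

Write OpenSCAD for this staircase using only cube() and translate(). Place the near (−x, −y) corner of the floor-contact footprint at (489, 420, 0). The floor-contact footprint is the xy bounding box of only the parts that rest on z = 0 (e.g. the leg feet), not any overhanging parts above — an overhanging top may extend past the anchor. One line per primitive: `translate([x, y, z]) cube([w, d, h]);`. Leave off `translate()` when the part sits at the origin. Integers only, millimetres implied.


translate([489, 420, 0]) cube([1112, 277, 161]);
translate([489, 697, 161]) cube([1112, 277, 161]);
translate([489, 974, 322]) cube([1112, 277, 161]);
translate([489, 1251, 483]) cube([1112, 277, 161]);
translate([489, 1528, 644]) cube([1112, 277, 161]);
translate([489, 1805, 805]) cube([1112, 277, 161]);
translate([489, 2082, 966]) cube([1112, 277, 161]);
translate([489, 2359, 1127]) cube([1112, 277, 161]);
translate([489, 2636, 1288]) cube([1112, 277, 161]);
translate([489, 2913, 1449]) cube([1112, 277, 161]);


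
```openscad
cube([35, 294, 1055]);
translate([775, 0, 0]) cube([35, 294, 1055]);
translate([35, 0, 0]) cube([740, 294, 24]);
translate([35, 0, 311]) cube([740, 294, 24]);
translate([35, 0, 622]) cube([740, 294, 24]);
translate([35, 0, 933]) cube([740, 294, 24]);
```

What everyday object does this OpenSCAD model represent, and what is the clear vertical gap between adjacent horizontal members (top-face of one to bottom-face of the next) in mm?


A bookshelf. The clear shelf gap is 287 mm.

Two tall side panels with 4 horizontal boards between them — a bookshelf. The first two shelf undersides are at z = 0 and z = 311; with shelf thickness 24, the clear gap is 311 − 0 − 24 = 287 mm.


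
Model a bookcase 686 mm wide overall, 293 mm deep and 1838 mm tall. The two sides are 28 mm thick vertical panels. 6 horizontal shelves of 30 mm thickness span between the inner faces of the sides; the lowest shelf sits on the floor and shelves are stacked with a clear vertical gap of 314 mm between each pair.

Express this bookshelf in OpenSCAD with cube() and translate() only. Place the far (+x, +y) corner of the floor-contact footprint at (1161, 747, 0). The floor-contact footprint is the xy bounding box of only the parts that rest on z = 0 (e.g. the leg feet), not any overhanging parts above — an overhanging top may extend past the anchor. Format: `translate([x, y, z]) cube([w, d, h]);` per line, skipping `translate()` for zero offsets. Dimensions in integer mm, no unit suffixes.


translate([475, 454, 0]) cube([28, 293, 1838]);
translate([1133, 454, 0]) cube([28, 293, 1838]);
translate([503, 454, 0]) cube([630, 293, 30]);
translate([503, 454, 344]) cube([630, 293, 30]);
translate([503, 454, 688]) cube([630, 293, 30]);
translate([503, 454, 1032]) cube([630, 293, 30]);
translate([503, 454, 1376]) cube([630, 293, 30]);
translate([503, 454, 1720]) cube([630, 293, 30]);


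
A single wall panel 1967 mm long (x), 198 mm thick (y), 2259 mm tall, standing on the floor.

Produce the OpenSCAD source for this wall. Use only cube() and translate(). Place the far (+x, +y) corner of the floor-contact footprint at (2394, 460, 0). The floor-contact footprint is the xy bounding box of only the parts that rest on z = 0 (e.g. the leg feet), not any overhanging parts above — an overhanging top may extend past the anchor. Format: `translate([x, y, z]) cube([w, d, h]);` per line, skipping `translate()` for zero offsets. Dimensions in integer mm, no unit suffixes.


translate([427, 262, 0]) cube([1967, 198, 2259]);


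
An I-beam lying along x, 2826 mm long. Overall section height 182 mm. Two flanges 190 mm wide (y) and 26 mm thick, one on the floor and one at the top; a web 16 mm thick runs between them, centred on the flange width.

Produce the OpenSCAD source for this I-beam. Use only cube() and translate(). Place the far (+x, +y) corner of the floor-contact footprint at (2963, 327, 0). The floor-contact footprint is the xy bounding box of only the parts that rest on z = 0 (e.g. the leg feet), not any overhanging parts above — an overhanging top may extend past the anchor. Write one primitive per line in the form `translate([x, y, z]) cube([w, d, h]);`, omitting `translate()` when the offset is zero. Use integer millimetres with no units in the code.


translate([137, 137, 0]) cube([2826, 190, 26]);
translate([137, 224, 26]) cube([2826, 16, 130]);
translate([137, 137, 156]) cube([2826, 190, 26]);


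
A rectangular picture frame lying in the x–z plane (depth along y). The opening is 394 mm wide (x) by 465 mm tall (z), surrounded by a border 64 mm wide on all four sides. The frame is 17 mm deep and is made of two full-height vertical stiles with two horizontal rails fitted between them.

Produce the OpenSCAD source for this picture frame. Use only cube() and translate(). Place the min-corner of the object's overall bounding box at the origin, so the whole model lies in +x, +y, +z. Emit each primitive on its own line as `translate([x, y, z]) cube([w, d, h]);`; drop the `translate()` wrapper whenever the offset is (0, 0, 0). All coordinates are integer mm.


cube([64, 17, 593]);
translate([458, 0, 0]) cube([64, 17, 593]);
translate([64, 0, 0]) cube([394, 17, 64]);
translate([64, 0, 529]) cube([394, 17, 64]);


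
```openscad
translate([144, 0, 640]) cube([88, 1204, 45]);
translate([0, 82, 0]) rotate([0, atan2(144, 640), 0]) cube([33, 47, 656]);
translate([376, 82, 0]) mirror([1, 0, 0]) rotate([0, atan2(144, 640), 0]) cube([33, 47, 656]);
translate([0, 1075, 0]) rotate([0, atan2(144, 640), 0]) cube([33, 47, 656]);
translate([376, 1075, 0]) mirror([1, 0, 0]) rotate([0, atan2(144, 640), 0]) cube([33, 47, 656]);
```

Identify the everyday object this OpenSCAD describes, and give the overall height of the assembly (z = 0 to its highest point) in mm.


A sawhorse. The overall height is 685 mm.

A beam across two mirrored pairs of raked legs — a sawhorse. The beam's underside is at z = 640 (matching the legs' vertical rise in atan2(144, 640)) and the beam is 45 mm tall, so its top is at 640 + 45 = 685 mm. The raked legs top out at the beam's underside, so that is the highest point.


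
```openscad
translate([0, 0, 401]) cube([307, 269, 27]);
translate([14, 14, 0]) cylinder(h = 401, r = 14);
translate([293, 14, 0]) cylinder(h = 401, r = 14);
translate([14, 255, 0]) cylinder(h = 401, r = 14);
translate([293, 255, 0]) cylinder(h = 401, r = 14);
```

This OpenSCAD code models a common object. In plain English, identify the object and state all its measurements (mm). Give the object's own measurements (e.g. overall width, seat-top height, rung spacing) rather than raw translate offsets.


A four-legged stool. The seat is a 307×269×27 mm slab whose top surface is at z = 428 mm; four round legs, each 28 mm in diameter, run from the floor (z = 0) to the underside of the seat, each leg's axis is inset half a diameter from the nearest pair of seat edges (so the leg's bounding box is flush with the corner).


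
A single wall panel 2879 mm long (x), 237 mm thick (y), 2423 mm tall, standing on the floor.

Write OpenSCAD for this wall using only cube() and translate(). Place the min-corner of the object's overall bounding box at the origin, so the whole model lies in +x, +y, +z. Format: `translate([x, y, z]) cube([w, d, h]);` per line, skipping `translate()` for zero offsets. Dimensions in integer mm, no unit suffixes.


cube([2879, 237, 2423]);


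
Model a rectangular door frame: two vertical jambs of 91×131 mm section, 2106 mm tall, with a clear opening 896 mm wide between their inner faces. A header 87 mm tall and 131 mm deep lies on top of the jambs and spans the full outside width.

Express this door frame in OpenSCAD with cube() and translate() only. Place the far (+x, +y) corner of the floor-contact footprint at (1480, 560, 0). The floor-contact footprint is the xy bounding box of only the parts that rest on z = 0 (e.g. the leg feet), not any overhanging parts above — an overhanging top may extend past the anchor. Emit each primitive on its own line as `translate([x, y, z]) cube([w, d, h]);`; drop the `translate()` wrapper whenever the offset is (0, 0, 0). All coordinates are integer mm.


translate([402, 429, 0]) cube([91, 131, 2106]);
translate([1389, 429, 0]) cube([91, 131, 2106]);
translate([402, 429, 2106]) cube([1078, 131, 87]);


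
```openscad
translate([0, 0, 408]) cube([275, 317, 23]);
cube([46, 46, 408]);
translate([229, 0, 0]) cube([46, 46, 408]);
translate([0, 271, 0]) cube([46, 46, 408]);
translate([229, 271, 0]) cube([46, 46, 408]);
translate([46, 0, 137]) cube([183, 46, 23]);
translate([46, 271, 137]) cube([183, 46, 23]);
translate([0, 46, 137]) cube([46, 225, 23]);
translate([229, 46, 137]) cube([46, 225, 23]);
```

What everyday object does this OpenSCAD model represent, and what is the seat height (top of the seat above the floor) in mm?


A stool. The seat height is 431 mm.

A 275×317×23 slab at z = 408 on four corner posts — a stool. The seat top is 408 + 23 = 431 mm.


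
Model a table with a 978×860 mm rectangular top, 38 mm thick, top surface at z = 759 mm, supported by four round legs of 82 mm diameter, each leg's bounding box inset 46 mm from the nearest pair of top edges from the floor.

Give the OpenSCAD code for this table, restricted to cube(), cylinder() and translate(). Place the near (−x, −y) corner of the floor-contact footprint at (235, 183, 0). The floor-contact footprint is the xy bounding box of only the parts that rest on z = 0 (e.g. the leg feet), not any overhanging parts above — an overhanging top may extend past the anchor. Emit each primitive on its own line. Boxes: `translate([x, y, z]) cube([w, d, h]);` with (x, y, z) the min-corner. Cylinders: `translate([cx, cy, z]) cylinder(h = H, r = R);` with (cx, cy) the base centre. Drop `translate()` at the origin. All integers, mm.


translate([189, 137, 721]) cube([978, 860, 38]);
translate([276, 224, 0]) cylinder(h = 721, r = 41);
translate([1080, 224, 0]) cylinder(h = 721, r = 41);
translate([276, 910, 0]) cylinder(h = 721, r = 41);
translate([1080, 910, 0]) cylinder(h = 721, r = 41);


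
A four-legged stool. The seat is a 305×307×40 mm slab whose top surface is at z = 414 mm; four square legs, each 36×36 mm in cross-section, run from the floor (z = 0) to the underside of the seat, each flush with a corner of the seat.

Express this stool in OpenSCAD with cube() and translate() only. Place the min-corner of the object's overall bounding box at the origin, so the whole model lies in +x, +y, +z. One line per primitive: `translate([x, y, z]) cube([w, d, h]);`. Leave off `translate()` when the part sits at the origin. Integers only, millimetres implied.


// leg_h = 414 - 40 = 374
translate([0, 0, 374]) cube([305, 307, 40]);
cube([36, 36, 374]);
translate([269, 0, 0]) cube([36, 36, 374]);
translate([0, 271, 0]) cube([36, 36, 374]);
translate([269, 271, 0]) cube([36, 36, 374]);


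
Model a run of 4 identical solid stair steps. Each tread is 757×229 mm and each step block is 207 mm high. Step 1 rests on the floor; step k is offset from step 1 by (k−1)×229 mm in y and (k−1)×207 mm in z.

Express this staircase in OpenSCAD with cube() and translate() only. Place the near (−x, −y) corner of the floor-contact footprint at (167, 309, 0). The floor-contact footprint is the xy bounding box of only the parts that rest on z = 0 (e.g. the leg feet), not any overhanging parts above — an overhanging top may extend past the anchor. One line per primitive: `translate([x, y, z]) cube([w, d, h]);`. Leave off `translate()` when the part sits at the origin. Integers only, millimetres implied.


translate([167, 309, 0]) cube([757, 229, 207]);
translate([167, 538, 207]) cube([757, 229, 207]);
translate([167, 767, 414]) cube([757, 229, 207]);
translate([167, 996, 621]) cube([757, 229, 207]);


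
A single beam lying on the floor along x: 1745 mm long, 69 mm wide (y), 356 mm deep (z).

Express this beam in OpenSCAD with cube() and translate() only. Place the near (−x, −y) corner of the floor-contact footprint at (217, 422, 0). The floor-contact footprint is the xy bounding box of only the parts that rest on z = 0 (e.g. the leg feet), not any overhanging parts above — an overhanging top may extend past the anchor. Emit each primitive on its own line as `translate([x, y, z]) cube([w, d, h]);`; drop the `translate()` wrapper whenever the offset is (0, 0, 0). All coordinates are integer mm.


translate([217, 422, 0]) cube([1745, 69, 356]);


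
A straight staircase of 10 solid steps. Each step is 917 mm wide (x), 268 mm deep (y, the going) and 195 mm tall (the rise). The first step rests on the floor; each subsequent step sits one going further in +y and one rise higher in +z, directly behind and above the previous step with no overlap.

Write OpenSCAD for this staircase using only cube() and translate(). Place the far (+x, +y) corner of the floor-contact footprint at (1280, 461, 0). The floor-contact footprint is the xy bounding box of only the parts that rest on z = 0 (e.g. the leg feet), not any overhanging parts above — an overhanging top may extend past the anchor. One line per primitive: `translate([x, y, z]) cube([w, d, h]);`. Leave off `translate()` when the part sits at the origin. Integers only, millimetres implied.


translate([363, 193, 0]) cube([917, 268, 195]);
translate([363, 461, 195]) cube([917, 268, 195]);
translate([363, 729, 390]) cube([917, 268, 195]);
translate([363, 997, 585]) cube([917, 268, 195]);
translate([363, 1265, 780]) cube([917, 268, 195]);
translate([363, 1533, 975]) cube([917, 268, 195]);
translate([363, 1801, 1170]) cube([917, 268, 195]);
translate([363, 2069, 1365]) cube([917, 268, 195]);
translate([363, 2337, 1560]) cube([917, 268, 195]);
translate([363, 2605, 1755]) cube([917, 268, 195]);


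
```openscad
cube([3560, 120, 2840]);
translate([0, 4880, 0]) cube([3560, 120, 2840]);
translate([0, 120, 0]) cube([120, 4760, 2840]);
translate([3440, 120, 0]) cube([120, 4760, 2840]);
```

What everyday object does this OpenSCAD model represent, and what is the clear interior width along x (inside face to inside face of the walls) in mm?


A house (or room) frame. The interior width is 3320 mm.

Four 2840 mm walls enclosing a rectangle with no floor or roof — a room or house frame. Outside width is 3560 mm and wall thickness is 120 mm, so the interior width is 3560 − 2 × 120 = 3320 mm.


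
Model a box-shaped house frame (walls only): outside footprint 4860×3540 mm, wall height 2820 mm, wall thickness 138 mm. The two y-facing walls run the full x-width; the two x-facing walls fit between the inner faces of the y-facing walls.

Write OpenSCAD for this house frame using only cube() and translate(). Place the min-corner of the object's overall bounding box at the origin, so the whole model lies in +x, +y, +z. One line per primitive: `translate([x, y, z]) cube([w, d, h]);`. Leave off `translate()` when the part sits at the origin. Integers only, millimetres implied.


cube([4860, 138, 2820]);
translate([0, 3402, 0]) cube([4860, 138, 2820]);
translate([0, 138, 0]) cube([138, 3264, 2820]);
translate([4722, 138, 0]) cube([138, 3264, 2820]);


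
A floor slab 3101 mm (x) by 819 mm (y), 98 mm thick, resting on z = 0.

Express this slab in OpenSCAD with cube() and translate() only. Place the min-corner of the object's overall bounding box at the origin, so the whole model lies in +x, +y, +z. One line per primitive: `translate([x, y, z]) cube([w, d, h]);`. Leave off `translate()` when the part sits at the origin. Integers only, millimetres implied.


cube([3101, 819, 98]);


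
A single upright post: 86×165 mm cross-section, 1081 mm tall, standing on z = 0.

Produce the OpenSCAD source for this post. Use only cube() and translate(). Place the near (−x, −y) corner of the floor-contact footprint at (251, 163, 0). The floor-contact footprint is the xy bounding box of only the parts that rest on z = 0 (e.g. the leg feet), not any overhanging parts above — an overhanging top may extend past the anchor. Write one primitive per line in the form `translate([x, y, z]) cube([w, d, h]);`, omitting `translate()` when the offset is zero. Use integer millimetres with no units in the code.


translate([251, 163, 0]) cube([86, 165, 1081]);


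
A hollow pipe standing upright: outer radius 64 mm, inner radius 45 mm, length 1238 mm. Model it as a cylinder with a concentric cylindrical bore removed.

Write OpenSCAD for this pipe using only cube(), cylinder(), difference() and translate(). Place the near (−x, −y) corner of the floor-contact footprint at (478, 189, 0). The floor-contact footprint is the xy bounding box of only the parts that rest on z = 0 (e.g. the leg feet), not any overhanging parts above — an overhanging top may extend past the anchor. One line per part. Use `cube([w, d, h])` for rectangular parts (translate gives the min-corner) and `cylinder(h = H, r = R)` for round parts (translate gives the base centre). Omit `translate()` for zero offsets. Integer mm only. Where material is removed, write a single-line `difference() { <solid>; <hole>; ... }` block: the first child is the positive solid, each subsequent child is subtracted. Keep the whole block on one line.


difference() { translate([542, 253, 0]) cylinder(h = 1238, r = 64); translate([542, 253, 0]) cylinder(h = 1238, r = 45); }


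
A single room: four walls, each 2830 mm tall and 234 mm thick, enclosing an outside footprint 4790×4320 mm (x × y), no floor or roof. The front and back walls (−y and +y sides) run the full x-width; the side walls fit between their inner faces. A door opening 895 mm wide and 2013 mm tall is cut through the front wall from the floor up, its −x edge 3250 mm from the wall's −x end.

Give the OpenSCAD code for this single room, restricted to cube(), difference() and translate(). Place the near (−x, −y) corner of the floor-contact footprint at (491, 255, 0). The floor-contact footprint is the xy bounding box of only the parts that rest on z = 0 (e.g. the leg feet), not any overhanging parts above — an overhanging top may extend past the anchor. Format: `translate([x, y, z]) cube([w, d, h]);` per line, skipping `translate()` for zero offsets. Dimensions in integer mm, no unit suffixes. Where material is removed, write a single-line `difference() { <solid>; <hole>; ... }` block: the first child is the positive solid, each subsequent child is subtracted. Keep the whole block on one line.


difference() { translate([491, 255, 0]) cube([4790, 234, 2830]); translate([3741, 255, 0]) cube([895, 234, 2013]); }
translate([491, 4341, 0]) cube([4790, 234, 2830]);
translate([491, 489, 0]) cube([234, 3852, 2830]);
translate([5047, 489, 0]) cube([234, 3852, 2830]);
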